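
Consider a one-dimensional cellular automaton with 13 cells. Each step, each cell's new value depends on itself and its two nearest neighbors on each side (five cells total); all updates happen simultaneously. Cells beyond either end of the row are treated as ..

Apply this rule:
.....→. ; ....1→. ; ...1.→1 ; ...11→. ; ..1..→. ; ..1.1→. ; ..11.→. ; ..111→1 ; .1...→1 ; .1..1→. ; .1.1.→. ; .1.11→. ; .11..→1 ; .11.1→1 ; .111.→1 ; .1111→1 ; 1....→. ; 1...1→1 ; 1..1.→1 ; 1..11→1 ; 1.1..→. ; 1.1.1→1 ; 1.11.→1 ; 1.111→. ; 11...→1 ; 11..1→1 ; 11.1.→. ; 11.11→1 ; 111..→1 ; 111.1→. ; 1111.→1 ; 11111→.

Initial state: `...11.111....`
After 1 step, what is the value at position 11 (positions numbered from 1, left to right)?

step 1: ....11.111...
position 11 holds .

.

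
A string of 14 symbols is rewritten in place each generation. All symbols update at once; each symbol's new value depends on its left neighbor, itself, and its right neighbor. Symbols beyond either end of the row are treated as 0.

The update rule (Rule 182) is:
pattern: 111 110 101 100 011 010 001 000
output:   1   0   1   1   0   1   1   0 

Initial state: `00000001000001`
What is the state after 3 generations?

00000011100011
00000101010100
00001111111110

00001111111110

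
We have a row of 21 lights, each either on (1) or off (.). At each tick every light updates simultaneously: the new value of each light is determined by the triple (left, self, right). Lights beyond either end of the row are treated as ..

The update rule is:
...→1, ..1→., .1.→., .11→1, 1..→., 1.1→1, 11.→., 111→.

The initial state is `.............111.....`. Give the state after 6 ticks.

tick 1: 111111111111.1...1111
tick 2: 1...........1..1.1...
tick 3: ..111111111.....1..11
tick 4: 1.1.........111....1.
tick 5: .1..1111111.1...11...
tick 6: ....1......1..1.1..11

....1......1..1.1..11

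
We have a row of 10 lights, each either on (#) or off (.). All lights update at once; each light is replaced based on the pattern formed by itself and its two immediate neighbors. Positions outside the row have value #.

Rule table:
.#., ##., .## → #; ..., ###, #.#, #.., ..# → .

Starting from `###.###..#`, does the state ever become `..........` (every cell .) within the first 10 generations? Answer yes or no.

no

..#.#.#..#
..#.#.#..#  (fixed point — unchanged through generation 10)
generation 10 is ..#.#.#..#, still not uniform .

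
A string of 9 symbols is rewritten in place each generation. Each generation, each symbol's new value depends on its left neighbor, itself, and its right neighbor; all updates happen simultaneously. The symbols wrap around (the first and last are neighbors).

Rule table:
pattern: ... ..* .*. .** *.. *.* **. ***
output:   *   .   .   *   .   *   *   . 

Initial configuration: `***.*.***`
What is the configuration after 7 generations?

..**.**..
*.*****.*
***...***
..*.*.*..
*..*.*..*
*...*...*
*.*...*.*

*.*...*.*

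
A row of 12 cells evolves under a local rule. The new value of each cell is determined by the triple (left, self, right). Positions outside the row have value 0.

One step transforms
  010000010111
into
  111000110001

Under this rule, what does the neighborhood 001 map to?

At position 0 the neighborhood is 001; the next row has 1 there.

1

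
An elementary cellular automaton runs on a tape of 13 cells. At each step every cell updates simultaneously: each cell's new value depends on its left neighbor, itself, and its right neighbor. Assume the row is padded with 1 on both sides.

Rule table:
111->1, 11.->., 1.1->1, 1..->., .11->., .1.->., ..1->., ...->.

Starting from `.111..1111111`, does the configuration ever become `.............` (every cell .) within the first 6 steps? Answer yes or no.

1.1....111111
.1......11111
1........1111
..........111
...........11
............1
step 6 is ............1, still not uniform .

no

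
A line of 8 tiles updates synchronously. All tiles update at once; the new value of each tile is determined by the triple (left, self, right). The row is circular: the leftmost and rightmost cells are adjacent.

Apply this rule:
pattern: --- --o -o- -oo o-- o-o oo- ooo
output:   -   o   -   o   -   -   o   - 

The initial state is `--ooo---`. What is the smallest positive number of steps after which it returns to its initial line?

-oo-o---
ooo-----
o-o----o
o-----oo
o----oo-
----ooo-
---oo-o-
--ooo---

8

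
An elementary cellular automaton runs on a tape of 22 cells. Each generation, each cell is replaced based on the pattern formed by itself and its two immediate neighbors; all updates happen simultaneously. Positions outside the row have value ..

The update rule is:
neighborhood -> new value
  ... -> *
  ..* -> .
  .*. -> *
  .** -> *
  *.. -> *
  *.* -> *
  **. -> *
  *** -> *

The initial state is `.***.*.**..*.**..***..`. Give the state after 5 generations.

generation 1: .*********.*****.*****
generation 2: .*********************
generation 3: .*********************  (fixed point — unchanged through generation 5)

.*********************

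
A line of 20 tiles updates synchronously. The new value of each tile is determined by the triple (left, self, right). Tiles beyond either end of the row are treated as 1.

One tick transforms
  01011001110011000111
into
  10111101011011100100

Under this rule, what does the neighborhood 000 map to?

At position 15 the neighborhood is 000; the next row has 0 there.

0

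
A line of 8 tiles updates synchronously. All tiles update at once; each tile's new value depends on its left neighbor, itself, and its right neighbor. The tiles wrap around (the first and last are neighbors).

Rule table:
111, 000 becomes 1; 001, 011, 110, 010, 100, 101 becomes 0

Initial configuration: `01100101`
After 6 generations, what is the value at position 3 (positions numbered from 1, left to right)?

1

00000000
11111111
11111111  (fixed point — unchanged through generation 6)
position 3 holds 1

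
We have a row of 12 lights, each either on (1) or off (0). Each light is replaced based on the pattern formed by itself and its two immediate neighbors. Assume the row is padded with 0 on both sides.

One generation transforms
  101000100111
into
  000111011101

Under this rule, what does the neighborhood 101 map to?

At position 1 the neighborhood is 101; the next row has 0 there.

0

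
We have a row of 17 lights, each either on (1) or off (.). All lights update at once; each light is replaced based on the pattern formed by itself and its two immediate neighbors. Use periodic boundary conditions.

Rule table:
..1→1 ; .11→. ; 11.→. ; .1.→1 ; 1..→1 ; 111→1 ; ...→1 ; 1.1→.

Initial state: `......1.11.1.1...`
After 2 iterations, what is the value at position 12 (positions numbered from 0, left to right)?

1111111....1.1111
111111.11111..111
position 12 holds .

.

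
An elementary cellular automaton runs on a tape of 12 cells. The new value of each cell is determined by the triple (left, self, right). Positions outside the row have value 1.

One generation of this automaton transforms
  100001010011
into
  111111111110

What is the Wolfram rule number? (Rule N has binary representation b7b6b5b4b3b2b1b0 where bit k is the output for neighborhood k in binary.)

127

position 11: 111 → 0  (bit 7 = 0)
position 0: 110 → 1  (bit 6 = 1)
position 6: 101 → 1  (bit 5 = 1)
position 1: 100 → 1  (bit 4 = 1)
position 10: 011 → 1  (bit 3 = 1)
position 5: 010 → 1  (bit 2 = 1)
position 4: 001 → 1  (bit 1 = 1)
position 2: 000 → 1  (bit 0 = 1)
bits b7..b0 = 01111111 = 127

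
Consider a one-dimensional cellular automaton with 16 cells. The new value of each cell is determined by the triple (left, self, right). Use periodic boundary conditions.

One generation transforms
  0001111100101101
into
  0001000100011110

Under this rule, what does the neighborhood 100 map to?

0

At position 0 the neighborhood is 100; the next row has 0 there.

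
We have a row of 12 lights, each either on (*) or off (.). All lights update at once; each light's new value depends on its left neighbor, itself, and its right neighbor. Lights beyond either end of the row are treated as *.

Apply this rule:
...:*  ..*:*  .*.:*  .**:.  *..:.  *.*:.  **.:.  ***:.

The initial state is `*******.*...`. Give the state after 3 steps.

........*.**
.********...
..........**

..........**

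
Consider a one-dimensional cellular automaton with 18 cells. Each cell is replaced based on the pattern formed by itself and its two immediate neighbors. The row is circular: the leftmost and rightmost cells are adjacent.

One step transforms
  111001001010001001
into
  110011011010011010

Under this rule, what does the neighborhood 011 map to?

At position 17 the neighborhood is 011; the next row has 0 there.

0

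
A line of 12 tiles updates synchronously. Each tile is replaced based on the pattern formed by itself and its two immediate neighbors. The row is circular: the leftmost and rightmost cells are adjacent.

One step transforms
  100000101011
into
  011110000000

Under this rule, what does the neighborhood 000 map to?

At position 2 the neighborhood is 000; the next row has 1 there.

1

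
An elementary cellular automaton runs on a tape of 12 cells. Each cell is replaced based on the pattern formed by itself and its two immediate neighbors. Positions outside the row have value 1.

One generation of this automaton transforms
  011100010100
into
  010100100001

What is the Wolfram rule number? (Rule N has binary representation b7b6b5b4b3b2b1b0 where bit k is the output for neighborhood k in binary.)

position 2: 111 → 0  (bit 7 = 0)
position 3: 110 → 1  (bit 6 = 1)
position 0: 101 → 0  (bit 5 = 0)
position 4: 100 → 0  (bit 4 = 0)
position 1: 011 → 1  (bit 3 = 1)
position 7: 010 → 0  (bit 2 = 0)
position 6: 001 → 1  (bit 1 = 1)
position 5: 000 → 0  (bit 0 = 0)
bits b7..b0 = 01001010 = 74

74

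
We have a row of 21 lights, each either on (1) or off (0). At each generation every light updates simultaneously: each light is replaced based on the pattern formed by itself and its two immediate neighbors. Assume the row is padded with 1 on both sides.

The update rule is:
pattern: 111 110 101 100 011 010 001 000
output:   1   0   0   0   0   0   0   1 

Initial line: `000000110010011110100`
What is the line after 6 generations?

generation 1: 011110000000001100000
generation 2: 001100111111100001110
generation 3: 000000011111001100100
generation 4: 011111001110000000000
generation 5: 001110000100111111110
generation 6: 000100110000011111100

000100110000011111100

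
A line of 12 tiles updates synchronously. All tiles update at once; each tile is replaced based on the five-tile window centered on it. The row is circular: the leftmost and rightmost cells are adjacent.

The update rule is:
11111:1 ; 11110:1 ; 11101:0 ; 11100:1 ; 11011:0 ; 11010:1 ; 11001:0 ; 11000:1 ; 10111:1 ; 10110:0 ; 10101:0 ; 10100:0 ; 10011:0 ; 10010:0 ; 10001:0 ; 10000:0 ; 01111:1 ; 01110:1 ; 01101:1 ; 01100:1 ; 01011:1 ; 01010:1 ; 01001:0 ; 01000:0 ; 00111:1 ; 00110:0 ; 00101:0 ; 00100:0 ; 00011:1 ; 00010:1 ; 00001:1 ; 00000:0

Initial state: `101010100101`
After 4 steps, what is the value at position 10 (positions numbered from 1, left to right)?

110101000010
011010001101
101100010110
010110101011
position 10 holds 0

0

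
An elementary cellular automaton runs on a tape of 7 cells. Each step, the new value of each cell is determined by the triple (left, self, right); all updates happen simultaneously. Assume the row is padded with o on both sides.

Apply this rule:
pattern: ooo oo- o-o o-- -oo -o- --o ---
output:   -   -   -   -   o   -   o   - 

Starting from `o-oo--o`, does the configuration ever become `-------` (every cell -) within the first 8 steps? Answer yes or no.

step 1: --o--oo
step 2: -o--oo-
step 3: ---oo--
step 4: --oo--o
step 5: -oo--oo
step 6: -o--oo-  (repeats step 2; period 4)
step 8: --oo--o
step 8 is --oo--o, still not uniform -

no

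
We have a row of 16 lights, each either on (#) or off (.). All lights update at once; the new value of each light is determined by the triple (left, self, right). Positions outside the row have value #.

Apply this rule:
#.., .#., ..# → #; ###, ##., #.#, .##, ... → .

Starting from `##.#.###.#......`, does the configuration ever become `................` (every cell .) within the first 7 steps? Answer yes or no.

step 1: ...#.....##....#
step 2: #.###...#..#..#.
step 3: .....#.########.
step 4: #...##..........
step 5: .#.#..#........#
step 6: .#.#####......#.
step 7: .#......#....##.
step 7 is .#......#....##., still not uniform .

no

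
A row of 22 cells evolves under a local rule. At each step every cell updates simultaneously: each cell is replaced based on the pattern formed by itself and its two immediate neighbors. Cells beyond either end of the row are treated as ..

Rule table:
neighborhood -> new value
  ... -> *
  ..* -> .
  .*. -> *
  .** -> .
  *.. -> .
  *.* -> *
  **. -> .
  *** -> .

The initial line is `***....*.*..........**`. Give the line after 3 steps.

....**.***.********...
***...*...*.........**
....*.*.*.*.*******...

....*.*.*.*.*******...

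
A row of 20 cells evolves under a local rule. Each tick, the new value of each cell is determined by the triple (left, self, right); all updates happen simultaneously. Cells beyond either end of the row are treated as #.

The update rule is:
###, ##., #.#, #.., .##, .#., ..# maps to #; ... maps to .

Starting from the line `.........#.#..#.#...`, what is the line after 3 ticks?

###...##############

#.......##########.#
##.....#############
###...##############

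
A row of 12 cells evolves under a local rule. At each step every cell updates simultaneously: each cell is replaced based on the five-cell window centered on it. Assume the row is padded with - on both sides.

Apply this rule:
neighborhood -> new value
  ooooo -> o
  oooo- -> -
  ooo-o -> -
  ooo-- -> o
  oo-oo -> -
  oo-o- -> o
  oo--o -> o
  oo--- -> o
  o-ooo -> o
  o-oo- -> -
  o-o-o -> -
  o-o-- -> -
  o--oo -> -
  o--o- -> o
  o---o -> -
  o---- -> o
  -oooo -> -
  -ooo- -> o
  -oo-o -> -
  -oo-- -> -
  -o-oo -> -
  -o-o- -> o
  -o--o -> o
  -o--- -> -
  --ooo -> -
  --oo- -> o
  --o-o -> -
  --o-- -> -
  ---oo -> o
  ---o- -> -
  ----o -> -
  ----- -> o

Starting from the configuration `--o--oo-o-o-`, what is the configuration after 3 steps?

---o-o-o-o--
o---o-o-o--o
-----o-o-oo-

-----o-o-oo-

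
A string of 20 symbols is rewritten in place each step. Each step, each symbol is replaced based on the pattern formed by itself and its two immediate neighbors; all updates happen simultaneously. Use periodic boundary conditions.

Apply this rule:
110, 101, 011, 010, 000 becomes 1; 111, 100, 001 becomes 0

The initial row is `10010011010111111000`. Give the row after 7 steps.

10010011111100001010

10010011111100001010
10010010000101101111
10010010110111111000
10010011111100001010  (repeats step 1; period 3)
step 7: 10010011111100001010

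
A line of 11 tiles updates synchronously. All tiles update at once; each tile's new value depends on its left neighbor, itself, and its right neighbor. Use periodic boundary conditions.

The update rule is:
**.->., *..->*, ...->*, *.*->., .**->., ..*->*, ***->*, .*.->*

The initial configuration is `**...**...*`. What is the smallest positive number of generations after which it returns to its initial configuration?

5

*.***..***.
*..*.**.*..
****....***
***.****.**
**...**...*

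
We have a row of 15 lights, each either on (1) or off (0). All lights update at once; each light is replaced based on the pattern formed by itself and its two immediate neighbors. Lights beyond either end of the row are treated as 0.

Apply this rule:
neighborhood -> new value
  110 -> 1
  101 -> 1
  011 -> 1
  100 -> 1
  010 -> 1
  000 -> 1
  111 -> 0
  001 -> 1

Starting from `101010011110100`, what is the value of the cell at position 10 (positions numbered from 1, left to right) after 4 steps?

1

111111110011111
100000011110001
111111110011111  (repeats step 1; period 2)
step 4: 100000011110001
position 10 holds 1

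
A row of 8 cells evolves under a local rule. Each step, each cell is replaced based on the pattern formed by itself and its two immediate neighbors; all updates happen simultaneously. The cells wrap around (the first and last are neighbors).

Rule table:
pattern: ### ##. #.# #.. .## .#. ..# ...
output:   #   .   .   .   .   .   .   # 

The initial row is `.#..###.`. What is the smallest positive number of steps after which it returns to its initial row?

.....#..
####...#
###..#..
.#......
...#####
.#..###.

6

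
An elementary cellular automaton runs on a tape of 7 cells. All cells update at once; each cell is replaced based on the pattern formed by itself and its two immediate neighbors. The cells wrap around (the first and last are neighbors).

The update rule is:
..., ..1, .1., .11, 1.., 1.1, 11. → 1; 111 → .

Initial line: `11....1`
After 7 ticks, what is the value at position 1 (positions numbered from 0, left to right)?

1

tick 1: .111111
tick 2: 11....1  (repeats tick 0; period 2)
tick 7: .111111
position 1 holds 1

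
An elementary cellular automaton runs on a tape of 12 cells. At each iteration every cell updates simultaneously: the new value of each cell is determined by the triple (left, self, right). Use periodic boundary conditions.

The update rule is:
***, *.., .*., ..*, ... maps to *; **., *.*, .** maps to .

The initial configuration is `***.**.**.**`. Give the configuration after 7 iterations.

**.........*
*.*********.
*..*******..
***.*****.**
**...***...*
*.***.*.***.
*..*..*..*..

*..*..*..*..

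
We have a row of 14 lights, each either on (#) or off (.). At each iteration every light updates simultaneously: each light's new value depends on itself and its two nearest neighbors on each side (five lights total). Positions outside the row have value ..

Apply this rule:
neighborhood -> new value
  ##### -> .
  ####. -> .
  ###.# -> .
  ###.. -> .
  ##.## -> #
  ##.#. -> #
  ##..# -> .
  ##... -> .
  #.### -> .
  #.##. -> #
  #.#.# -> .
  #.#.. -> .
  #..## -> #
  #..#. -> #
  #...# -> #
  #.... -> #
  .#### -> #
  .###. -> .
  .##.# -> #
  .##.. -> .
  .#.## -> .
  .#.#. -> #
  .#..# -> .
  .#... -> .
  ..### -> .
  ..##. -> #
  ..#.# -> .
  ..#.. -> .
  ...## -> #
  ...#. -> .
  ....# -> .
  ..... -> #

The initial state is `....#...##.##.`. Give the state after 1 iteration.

##....######..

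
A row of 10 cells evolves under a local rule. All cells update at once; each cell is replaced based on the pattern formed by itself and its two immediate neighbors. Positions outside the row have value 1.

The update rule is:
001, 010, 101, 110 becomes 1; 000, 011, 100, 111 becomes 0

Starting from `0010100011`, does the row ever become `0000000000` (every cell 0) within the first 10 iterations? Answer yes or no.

0111100100
1000101101
1001110110
1010011011
1110101100
0011110101
0100011110
1100100011
0101100100
1110101101
iteration 10 is 1110101101, still not uniform 0

no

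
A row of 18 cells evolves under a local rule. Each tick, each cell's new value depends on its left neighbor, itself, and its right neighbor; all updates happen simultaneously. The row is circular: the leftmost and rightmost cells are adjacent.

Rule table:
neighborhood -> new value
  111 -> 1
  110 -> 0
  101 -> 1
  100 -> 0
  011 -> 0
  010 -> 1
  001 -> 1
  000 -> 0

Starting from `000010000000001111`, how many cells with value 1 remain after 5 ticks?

5

000110000000010110
001000000000111000
011000000001010000
100000000011110000
100000000101100001
count of 1: 5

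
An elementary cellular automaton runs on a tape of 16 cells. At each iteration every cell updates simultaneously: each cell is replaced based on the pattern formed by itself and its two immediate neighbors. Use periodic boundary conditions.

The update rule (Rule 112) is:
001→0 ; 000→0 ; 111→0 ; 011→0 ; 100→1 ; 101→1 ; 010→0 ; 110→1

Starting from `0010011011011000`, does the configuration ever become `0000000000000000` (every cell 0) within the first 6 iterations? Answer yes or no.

0001001101101100
0000100110110110
0000010011011011
1000001001101101
1100000100110110
0110000010011011
iteration 6 is 0110000010011011, still not uniform 0

no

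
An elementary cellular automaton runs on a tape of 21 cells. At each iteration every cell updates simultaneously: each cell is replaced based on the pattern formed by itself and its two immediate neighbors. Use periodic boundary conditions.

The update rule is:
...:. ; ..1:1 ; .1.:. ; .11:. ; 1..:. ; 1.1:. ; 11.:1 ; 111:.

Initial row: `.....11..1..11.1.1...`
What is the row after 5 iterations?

1......1.............

iteration 1: ....1.1.1..1.1.......
iteration 2: ...1......1..........
iteration 3: ..1......1...........
iteration 4: .1......1............
iteration 5: 1......1.............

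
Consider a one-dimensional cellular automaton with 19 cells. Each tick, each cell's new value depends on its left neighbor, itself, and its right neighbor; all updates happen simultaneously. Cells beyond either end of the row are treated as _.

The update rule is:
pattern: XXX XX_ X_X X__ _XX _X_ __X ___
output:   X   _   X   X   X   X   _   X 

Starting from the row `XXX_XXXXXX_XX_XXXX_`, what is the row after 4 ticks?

XXXXXX_XX_XXXX_XX_X

XX_XXXXXX_XX_XXXX_X
X_XXXXXX_XX_XXXX_XX
XXXXXXX_XX_XXXX_XX_
XXXXXX_XX_XXXX_XX_X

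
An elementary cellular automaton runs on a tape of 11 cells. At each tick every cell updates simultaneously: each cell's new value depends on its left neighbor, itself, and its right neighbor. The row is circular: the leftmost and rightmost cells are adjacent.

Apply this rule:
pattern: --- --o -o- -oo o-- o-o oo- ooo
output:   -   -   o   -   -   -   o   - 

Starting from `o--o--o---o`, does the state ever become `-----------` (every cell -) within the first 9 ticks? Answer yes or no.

o--o--o----
o--o--o----  (fixed point — unchanged through tick 9)
tick 9 is o--o--o----, still not uniform -

no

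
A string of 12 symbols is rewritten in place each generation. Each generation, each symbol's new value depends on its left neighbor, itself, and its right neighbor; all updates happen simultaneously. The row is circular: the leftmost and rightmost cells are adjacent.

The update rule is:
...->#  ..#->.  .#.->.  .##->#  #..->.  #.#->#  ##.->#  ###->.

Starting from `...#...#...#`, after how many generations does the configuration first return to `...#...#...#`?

2

generation 1: .#...#...#..
generation 2: ...#...#...#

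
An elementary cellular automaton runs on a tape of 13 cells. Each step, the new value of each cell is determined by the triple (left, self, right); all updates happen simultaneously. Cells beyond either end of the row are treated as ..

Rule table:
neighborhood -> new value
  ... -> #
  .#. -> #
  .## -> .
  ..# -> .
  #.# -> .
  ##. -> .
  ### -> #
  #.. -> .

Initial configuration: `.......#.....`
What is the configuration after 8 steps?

#....#.#..##.

step 1: ######.#.####
step 2: .####..#..##.
step 3: ..##...#.....
step 4: #....#.#.####
step 5: #.##.#.#..##.
step 6: #....#.#.....
step 7: #.##.#.#.####
step 8: #....#.#..##.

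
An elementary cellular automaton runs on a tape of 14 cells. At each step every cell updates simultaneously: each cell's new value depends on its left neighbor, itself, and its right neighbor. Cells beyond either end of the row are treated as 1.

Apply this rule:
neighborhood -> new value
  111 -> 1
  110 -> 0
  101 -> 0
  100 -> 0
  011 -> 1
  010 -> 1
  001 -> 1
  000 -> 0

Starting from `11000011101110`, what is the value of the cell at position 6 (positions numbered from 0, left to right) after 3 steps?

0

10000111001100
00001110011001
00011100110011
position 6 holds 0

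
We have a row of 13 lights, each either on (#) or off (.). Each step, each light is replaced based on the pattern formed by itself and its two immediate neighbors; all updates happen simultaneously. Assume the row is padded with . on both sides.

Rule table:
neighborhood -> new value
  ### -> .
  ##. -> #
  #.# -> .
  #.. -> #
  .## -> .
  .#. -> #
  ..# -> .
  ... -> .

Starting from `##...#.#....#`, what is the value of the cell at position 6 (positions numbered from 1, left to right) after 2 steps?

#

.##..#.##...#
..##.#..##..#
position 6 holds #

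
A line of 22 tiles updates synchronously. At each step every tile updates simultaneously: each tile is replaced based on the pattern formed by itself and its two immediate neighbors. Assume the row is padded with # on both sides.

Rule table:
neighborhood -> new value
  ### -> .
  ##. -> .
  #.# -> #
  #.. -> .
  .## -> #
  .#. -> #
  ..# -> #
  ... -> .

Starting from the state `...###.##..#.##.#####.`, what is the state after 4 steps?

...##..##...##....##.#

..##..##..####.##....#
.##..##..##...##....##
##..##..##...##....##.
...##..##...##....##.#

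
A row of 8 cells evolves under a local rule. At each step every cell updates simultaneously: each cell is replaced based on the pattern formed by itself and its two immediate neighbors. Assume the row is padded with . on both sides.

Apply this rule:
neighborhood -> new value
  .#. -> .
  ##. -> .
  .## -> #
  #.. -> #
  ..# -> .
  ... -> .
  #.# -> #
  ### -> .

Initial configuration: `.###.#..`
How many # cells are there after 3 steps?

.#..#.#.
..#..#.#
...#..#.
count of #: 2

2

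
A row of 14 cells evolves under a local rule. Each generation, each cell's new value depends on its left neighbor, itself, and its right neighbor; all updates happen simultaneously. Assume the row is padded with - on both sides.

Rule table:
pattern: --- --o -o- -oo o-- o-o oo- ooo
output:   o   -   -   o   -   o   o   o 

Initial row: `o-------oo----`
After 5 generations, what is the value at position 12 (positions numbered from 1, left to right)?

--ooooo-oo-ooo
o-oooooooooooo
-ooooooooooooo
-ooooooooooooo  (fixed point — unchanged through generation 5)
position 12 holds o

o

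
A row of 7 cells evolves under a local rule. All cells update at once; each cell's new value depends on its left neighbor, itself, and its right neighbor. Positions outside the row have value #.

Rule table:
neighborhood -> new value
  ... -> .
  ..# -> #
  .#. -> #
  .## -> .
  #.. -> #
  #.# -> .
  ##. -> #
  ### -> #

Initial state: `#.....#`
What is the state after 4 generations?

######.

##...#.
###.##.
###..#.
######.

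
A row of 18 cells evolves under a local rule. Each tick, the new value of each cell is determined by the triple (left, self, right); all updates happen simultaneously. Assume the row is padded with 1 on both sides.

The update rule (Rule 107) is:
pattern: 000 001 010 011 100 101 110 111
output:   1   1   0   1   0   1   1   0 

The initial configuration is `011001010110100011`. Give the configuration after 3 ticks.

011110111010111110

111010101111001110
001101011001011011
011110111010111110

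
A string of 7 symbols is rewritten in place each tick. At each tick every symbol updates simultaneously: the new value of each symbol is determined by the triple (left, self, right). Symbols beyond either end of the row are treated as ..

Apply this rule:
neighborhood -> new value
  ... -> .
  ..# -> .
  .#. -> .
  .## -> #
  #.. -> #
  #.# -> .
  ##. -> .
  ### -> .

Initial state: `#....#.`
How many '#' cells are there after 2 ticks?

1

.#....#
..#....
count of #: 1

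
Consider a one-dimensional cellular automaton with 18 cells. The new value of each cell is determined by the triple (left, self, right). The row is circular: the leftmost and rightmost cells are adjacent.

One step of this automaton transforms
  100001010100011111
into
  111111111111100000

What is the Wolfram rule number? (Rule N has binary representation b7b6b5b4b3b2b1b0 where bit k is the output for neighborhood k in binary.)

position 14: 111 → 0  (bit 7 = 0)
position 0: 110 → 1  (bit 6 = 1)
position 6: 101 → 1  (bit 5 = 1)
position 1: 100 → 1  (bit 4 = 1)
position 13: 011 → 0  (bit 3 = 0)
position 5: 010 → 1  (bit 2 = 1)
position 4: 001 → 1  (bit 1 = 1)
position 2: 000 → 1  (bit 0 = 1)
bits b7..b0 = 01110111 = 119

119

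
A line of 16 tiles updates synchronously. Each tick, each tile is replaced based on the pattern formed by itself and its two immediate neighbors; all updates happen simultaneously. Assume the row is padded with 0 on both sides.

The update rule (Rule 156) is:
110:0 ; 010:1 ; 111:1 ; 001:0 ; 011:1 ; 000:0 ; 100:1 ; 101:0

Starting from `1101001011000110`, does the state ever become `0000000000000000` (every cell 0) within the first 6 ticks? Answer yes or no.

1001101010100101
1101001010110101
1001101010100101  (repeats tick 1; period 2)
tick 6: 1101001010110101
tick 6 is 1101001010110101, still not uniform 0

no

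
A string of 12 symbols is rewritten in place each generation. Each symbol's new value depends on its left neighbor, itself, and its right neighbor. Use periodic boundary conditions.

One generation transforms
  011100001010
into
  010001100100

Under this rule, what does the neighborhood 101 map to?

At position 9 the neighborhood is 101; the next row has 1 there.

1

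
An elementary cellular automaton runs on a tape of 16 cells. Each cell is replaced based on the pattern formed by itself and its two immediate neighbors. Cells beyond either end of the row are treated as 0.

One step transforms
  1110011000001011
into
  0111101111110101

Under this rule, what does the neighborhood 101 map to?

At position 13 the neighborhood is 101; the next row has 1 there.

1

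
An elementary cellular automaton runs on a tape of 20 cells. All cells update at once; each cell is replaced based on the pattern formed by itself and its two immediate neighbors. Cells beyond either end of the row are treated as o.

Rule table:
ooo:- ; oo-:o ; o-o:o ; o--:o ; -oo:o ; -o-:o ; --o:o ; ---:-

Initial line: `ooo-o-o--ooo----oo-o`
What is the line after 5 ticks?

----oooo--oo-oo-----

--oooooooo-oo--ooooo
ooo------ooooooo----
--oo----oo-----oo--o
ooooo--oooo---oooooo
----oooo--oo-oo-----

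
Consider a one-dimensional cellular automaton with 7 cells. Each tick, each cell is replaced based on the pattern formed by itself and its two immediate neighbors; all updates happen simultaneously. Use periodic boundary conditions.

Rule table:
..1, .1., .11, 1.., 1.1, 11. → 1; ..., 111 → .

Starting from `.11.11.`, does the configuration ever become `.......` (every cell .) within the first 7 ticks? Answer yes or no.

yes

1111111
.......
all cells are . at tick 2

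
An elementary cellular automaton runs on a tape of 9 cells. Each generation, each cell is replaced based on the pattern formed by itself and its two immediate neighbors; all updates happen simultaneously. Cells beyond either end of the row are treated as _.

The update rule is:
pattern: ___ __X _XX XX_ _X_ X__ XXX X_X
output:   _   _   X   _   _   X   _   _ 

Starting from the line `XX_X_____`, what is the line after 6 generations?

_____X___

X___X____
_X___X___
__X___X__
___X___X_
____X___X
_____X___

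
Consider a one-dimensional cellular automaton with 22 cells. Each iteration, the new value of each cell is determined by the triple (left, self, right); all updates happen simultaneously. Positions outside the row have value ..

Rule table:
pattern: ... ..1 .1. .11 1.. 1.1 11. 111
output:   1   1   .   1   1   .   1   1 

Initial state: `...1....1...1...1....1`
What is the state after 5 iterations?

111.1111.111.111.11111

111.1111.111.111.1111.
111.1111.111.111.11111
111.1111.111.111.11111  (fixed point — unchanged through iteration 5)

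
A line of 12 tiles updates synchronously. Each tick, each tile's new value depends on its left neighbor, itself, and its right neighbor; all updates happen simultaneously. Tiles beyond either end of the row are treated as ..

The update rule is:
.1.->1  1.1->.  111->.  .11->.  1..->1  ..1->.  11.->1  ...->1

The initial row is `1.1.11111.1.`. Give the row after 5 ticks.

tick 1: 1.1.....1.11
tick 2: 1.11111.1..1
tick 3: 1.....1.11.1
tick 4: 11111.1..1.1
tick 5: ....1.11.1.1

....1.11.1.1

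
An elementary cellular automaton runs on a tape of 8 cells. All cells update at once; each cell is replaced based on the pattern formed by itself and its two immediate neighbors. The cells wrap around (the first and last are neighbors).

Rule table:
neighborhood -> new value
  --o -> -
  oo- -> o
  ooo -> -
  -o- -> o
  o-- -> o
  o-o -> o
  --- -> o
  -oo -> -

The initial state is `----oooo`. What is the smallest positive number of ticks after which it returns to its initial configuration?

tick 1: ooo----o
tick 2: --oooo--
tick 3: o----ooo
tick 4: oooo----
tick 5: ---oooo-
tick 6: oo----oo
tick 7: -oooo---
tick 8: ----oooo

8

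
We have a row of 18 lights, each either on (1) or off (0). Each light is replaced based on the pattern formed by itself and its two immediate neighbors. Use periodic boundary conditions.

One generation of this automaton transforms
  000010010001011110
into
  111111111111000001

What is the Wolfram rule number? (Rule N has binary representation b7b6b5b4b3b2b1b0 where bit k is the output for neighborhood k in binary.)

position 14: 111 → 0  (bit 7 = 0)
position 16: 110 → 0  (bit 6 = 0)
position 12: 101 → 0  (bit 5 = 0)
position 5: 100 → 1  (bit 4 = 1)
position 13: 011 → 0  (bit 3 = 0)
position 4: 010 → 1  (bit 2 = 1)
position 3: 001 → 1  (bit 1 = 1)
position 0: 000 → 1  (bit 0 = 1)
bits b7..b0 = 00010111 = 23

23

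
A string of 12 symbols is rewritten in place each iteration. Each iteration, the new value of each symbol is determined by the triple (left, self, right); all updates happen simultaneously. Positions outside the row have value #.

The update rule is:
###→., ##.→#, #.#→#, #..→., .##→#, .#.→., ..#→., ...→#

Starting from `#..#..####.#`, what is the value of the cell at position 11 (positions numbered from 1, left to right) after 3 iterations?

.

#.....#..###
#.###....#..
###.#.##....
position 11 holds .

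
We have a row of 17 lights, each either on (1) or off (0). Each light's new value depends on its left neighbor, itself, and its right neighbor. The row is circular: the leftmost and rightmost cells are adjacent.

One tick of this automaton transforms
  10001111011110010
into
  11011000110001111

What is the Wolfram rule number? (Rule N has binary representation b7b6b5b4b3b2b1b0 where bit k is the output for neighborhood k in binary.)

62

position 5: 111 → 0  (bit 7 = 0)
position 7: 110 → 0  (bit 6 = 0)
position 8: 101 → 1  (bit 5 = 1)
position 1: 100 → 1  (bit 4 = 1)
position 4: 011 → 1  (bit 3 = 1)
position 0: 010 → 1  (bit 2 = 1)
position 3: 001 → 1  (bit 1 = 1)
position 2: 000 → 0  (bit 0 = 0)
bits b7..b0 = 00111110 = 62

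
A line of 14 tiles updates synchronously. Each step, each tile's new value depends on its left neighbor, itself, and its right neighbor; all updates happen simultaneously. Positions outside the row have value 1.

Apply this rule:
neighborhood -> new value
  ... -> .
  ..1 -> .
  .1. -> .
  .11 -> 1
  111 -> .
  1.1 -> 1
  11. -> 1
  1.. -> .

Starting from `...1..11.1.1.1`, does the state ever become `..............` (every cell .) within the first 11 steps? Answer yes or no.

......111.1.11
......1.11.11.
.......1111111
.......1......
..............
all cells are . at step 5

yes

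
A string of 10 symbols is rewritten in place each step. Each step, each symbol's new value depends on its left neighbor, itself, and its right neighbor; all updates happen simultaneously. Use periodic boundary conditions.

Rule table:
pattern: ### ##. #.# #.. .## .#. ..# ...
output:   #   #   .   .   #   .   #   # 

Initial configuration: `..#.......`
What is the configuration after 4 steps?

##..######
##.#######
##.#######  (fixed point — unchanged through step 4)

##.#######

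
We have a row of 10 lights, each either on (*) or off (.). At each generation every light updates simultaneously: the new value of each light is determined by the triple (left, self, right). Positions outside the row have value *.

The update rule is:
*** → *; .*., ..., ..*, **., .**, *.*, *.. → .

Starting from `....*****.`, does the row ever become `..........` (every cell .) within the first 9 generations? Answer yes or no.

.....***..
......*...
..........
all cells are . at generation 3

yes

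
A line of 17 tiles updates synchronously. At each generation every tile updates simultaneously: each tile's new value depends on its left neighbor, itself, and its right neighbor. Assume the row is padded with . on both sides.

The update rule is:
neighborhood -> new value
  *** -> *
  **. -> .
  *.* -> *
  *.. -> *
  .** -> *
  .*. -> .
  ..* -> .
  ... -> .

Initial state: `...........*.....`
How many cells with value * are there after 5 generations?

generation 1: ............*....
generation 2: .............*...
generation 3: ..............*..
generation 4: ...............*.
generation 5: ................*
count of *: 1

1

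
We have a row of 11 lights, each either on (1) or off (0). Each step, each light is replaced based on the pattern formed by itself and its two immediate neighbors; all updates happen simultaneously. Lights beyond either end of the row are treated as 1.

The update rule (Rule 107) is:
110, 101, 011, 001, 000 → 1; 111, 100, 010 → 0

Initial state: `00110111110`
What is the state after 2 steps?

11000101110

01111100011
11000101110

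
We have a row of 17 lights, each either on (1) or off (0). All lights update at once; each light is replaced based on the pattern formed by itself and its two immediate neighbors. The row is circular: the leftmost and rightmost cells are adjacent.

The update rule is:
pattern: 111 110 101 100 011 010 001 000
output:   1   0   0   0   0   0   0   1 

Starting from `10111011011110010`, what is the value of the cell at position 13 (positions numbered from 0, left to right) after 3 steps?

0

step 1: 00010000001100000
step 2: 11000111100001111
step 3: 10010011001100111
position 13 holds 0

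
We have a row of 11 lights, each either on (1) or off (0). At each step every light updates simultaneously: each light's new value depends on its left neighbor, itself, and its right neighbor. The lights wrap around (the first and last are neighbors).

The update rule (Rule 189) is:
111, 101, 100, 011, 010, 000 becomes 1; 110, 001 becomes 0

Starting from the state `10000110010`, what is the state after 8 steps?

step 1: 11110101011
step 2: 11101111111
step 3: 11011111111
step 4: 10111111111
step 5: 01111111111
step 6: 11111111110
step 7: 11111111101
step 8: 11111111011

11111111011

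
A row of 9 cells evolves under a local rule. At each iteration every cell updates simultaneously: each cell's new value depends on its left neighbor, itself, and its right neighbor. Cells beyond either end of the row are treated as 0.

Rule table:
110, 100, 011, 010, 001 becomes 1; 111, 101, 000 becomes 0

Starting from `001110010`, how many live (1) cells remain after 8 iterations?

011011111
111010001
101011011
101011011  (fixed point — unchanged through iteration 8)
count of 1: 6

6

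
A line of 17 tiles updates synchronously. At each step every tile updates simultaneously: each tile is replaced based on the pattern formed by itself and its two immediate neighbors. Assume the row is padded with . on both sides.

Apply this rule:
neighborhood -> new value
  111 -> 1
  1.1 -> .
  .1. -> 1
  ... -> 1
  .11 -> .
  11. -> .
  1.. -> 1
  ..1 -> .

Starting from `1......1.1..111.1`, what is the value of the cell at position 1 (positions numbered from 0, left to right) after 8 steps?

1

step 1: 111111.1.11..1..1
step 2: .1111..1...1.11.1
step 3: ..11.1.111.1....1
step 4: 1....1..1..1111.1
step 5: 1111.11.11..11..1
step 6: .11.......1...1.1
step 7: ...111111.111.1.1
step 8: 11..1111...1..1.1
position 1 holds 1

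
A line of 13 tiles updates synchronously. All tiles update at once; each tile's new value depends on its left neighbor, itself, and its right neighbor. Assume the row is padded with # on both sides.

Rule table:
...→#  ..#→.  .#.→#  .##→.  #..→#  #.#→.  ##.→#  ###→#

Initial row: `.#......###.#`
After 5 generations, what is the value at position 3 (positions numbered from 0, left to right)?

.

generation 1: .######..##..
generation 2: ..######..##.
generation 3: #..######..#.
generation 4: ##..######.#.
generation 5: ###..#####.#.
position 3 holds .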